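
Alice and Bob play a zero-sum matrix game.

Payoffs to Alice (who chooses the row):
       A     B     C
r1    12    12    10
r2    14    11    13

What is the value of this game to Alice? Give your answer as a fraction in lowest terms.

23/2

Column A is strictly dominated by C for Bob (it gives Alice more in every row).
The remaining 2×2 game on (r1, r2) × (B, C) has no saddle point. Let Alice play r1 with probability p; indifference gives 12p + 11(1−p) = 10p + 13(1−p), so p = 1/2.
Similarly Bob's optimal q on B is 3/4, and the value is 12·(3/4) + (10)·(1/4) = 23/2.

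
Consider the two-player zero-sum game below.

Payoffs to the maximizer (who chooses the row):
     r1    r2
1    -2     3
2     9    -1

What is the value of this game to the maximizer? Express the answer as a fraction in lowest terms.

5/3

Row minima are -2 and -1, so the maximizer's maximin is -1; column maxima are 9 and 3, so the minimizer's minimax is 3. These differ, so the equilibrium is in mixed strategies.
Let the maximizer play 1 with probability p. The minimizer is indifferent when −2p + 9(1−p) = 3p − (1−p), giving p = 2/3.
Let the minimizer play r1 with probability q. The maximizer is indifferent when −2q + 3(1−q) = 9q − (1−q), giving q = 4/15.
The value is -2·(4/15) + (3)·(11/15) = 5/3.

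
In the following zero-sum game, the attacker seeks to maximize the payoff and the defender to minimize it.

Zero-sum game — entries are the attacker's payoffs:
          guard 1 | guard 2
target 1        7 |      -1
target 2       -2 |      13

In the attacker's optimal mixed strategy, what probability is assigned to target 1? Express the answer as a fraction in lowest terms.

15/23

Row minima are -1 and -2, so the attacker's maximin is -1; column maxima are 7 and 13, so the defender's minimax is 7. These differ, so the equilibrium is in mixed strategies.
Let the attacker play target 1 with probability p. The defender is indifferent when 7p − 2(1−p) = −p + 13(1−p), giving p = 15/23.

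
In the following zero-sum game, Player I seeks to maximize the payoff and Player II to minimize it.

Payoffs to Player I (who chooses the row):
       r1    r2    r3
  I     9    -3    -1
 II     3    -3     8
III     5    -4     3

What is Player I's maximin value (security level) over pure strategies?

-3

The worst-case payoff for each row is I: -3, II: -3, III: -4.
The best of these is -3.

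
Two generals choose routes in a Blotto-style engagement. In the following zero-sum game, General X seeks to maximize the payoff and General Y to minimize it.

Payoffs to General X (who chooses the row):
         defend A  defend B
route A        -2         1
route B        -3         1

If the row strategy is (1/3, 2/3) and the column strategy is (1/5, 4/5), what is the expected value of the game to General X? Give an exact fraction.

Against (1/5, 4/5), each row's expected payoff is route A: 2/5; route B: 1/5.
Taking the (1/3, 2/3)-weighted average: (1/3)·(2/5) + (2/3)·(1/5) = 4/15.

4/15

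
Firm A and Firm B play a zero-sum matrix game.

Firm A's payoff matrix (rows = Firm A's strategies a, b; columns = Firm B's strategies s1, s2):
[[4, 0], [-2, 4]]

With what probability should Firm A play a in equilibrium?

3/5

Row minima are 0 and -2, so Firm A's maximin is 0; column maxima are 4 and 4, so Firm B's minimax is 4. These differ, so the equilibrium is in mixed strategies.
Let Firm A play a with probability p. Firm B is indifferent when 4p − 2(1−p) = 4(1−p), giving p = 3/5.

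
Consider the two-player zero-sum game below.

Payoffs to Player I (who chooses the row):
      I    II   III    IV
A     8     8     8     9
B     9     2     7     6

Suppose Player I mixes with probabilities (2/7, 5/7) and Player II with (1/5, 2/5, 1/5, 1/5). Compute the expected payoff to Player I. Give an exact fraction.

Against (1/5, 2/5, 1/5, 1/5), each row's expected payoff is A: 41/5; B: 26/5.
Taking the (2/7, 5/7)-weighted average: (2/7)·(41/5) + (5/7)·(26/5) = 212/35.

212/35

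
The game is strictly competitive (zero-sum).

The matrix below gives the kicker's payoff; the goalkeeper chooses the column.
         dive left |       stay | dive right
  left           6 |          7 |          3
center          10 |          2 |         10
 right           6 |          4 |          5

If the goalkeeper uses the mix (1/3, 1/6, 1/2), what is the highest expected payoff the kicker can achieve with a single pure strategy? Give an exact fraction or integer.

26/3

left: (6)·(1/3) + (7)·(1/6) + (3)·(1/2) = 14/3.
center: (10)·(1/3) + (2)·(1/6) + (10)·(1/2) = 26/3.
right: (6)·(1/3) + (4)·(1/6) + (5)·(1/2) = 31/6.
The best pure response is center with expected payoff 26/3.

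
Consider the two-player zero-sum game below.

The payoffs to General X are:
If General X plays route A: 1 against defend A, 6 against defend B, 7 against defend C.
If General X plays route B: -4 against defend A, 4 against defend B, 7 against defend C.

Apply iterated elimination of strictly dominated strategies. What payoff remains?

Column defend B is strictly dominated by defend A for General Y (1<6, -4<4); eliminate defend B.
Column defend C is strictly dominated by defend A for General Y (1<7, -4<7); eliminate defend C.
Row route B is strictly dominated by row route A (1>-4); eliminate route B.
Only (route A, defend A) remains, with payoff 1.

1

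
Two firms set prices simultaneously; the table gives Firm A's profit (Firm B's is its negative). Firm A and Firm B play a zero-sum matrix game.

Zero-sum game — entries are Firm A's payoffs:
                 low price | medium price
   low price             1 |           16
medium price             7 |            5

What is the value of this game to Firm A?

Row minima are 1 and 5, so Firm A's maximin is 5; column maxima are 7 and 16, so Firm B's minimax is 7. These differ, so the equilibrium is in mixed strategies.
Let Firm A play low price with probability p. Firm B is indifferent when p + 7(1−p) = 16p + 5(1−p), giving p = 2/17.
Let Firm B play low price with probability q. Firm A is indifferent when q + 16(1−q) = 7q + 5(1−q), giving q = 11/17.
The value is 1·(11/17) + (16)·(6/17) = 107/17.

107/17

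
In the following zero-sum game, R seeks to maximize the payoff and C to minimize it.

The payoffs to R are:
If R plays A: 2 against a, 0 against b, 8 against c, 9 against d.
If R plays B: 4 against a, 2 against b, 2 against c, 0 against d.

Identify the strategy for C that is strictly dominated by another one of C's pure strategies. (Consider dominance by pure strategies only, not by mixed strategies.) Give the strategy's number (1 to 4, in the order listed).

C prefers columns that give R less. Compare a with b: 0 < 2, 2 < 4.
So b strictly dominates a for C; a is strictly dominated.

1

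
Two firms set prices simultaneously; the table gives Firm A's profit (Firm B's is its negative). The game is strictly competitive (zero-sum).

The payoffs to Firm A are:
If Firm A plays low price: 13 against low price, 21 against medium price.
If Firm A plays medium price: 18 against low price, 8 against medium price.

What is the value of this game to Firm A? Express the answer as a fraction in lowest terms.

137/9

Row minima are 13 and 8, so Firm A's maximin is 13; column maxima are 18 and 21, so Firm B's minimax is 18. These differ, so the equilibrium is in mixed strategies.
Let Firm A play low price with probability p. Firm B is indifferent when 13p + 18(1−p) = 21p + 8(1−p), giving p = 5/9.
Let Firm B play low price with probability q. Firm A is indifferent when 13q + 21(1−q) = 18q + 8(1−q), giving q = 13/18.
The value is 13·(13/18) + (21)·(5/18) = 137/9.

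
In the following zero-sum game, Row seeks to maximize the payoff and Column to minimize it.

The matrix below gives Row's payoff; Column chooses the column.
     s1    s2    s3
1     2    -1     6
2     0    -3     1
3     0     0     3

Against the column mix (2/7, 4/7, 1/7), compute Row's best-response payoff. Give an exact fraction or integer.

6/7

1: (2)·(2/7) + (-1)·(4/7) + (6)·(1/7) = 6/7.
2: (0)·(2/7) + (-3)·(4/7) + (1)·(1/7) = -11/7.
3: (0)·(2/7) + (0)·(4/7) + (3)·(1/7) = 3/7.
The best pure response is 1 with expected payoff 6/7.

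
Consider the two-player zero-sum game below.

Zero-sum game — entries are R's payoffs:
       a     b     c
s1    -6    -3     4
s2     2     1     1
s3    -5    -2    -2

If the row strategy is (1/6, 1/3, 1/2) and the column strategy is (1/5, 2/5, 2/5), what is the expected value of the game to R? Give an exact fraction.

Against (1/5, 2/5, 2/5), each row's expected payoff is s1: -4/5; s2: 6/5; s3: -13/5.
Taking the (1/6, 1/3, 1/2)-weighted average: (1/6)·(-4/5) + (1/3)·(6/5) + (1/2)·(-13/5) = -31/30.

-31/30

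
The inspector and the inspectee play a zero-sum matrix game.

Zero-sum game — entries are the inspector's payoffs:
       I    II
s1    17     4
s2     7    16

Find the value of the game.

122/11

Row minima are 4 and 7, so the inspector's maximin is 7; column maxima are 17 and 16, so the inspectee's minimax is 16. These differ, so the equilibrium is in mixed strategies.
Let the inspector play s1 with probability p. The inspectee is indifferent when 17p + 7(1−p) = 4p + 16(1−p), giving p = 9/22.
Let the inspectee play I with probability q. The inspector is indifferent when 17q + 4(1−q) = 7q + 16(1−q), giving q = 6/11.
The value is 17·(6/11) + (4)·(5/11) = 122/11.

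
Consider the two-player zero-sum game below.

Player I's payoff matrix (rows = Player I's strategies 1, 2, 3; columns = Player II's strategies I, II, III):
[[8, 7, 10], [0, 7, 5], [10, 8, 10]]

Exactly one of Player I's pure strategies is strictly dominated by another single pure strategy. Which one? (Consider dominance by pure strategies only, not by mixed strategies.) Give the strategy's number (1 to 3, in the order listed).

2

Compare 2 with 3: 10 > 0, 8 > 7, 10 > 5.
So 3 strictly dominates 2 for Player I; 2 is strictly dominated.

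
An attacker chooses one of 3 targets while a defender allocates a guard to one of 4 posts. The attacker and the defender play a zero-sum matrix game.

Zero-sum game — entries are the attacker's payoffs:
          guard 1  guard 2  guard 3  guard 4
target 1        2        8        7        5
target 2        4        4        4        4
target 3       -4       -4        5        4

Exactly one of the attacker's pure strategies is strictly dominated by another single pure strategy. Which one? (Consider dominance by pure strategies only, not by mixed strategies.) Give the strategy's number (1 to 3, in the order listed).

3

Compare target 3 with target 1: 2 > -4, 8 > -4, 7 > 5, 5 > 4.
So target 1 strictly dominates target 3 for the attacker; target 3 is strictly dominated.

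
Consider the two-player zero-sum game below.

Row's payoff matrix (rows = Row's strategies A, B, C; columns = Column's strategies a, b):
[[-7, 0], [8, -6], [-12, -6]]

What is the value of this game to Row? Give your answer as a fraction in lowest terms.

Row C is strictly dominated by row A, so Row never plays it.
The remaining 2×2 game on (A, B) × (a, b) has no saddle point. Let Row play A with probability p; indifference gives −7p + 8(1−p) = −6(1−p), so p = 2/3.
Similarly Column's optimal q on a is 2/7, and the value is -7·(2/7) + (0)·(5/7) = -2.

-2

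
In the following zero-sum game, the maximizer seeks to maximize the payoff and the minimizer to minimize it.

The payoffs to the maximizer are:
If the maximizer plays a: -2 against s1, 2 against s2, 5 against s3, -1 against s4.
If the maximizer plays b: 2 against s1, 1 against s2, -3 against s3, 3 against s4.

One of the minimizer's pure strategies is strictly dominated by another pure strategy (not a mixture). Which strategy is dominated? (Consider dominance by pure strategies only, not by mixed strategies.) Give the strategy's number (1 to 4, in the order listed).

The minimizer prefers columns that give the maximizer less. Compare s4 with s1: -2 < -1, 2 < 3.
So s1 strictly dominates s4 for the minimizer; s4 is strictly dominated.

4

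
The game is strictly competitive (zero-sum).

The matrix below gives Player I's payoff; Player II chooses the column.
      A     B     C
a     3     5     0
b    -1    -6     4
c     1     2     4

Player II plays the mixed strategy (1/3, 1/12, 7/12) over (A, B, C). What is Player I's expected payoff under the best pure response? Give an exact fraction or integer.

17/6

a: (3)·(1/3) + (5)·(1/12) + (0)·(7/12) = 17/12.
b: (-1)·(1/3) + (-6)·(1/12) + (4)·(7/12) = 3/2.
c: (1)·(1/3) + (2)·(1/12) + (4)·(7/12) = 17/6.
The best pure response is c with expected payoff 17/6.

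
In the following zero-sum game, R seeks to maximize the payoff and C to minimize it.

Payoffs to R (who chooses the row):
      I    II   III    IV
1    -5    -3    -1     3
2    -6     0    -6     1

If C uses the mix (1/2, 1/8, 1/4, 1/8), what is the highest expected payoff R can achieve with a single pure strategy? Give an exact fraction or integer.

1: (-5)·(1/2) + (-3)·(1/8) + (-1)·(1/4) + (3)·(1/8) = -11/4.
2: (-6)·(1/2) + (0)·(1/8) + (-6)·(1/4) + (1)·(1/8) = -35/8.
The best pure response is 1 with expected payoff -11/4.

-11/4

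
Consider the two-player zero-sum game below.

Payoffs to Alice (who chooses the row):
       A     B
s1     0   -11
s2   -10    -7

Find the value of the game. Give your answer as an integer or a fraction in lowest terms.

-55/7

Row minima are -11 and -10, so Alice's maximin is -10; column maxima are 0 and -7, so Bob's minimax is -7. These differ, so the equilibrium is in mixed strategies.
Let Alice play s1 with probability p. Bob is indifferent when −10(1−p) = −11p − 7(1−p), giving p = 3/14.
Let Bob play A with probability q. Alice is indifferent when −11(1−q) = −10q − 7(1−q), giving q = 2/7.
The value is 0·(2/7) + (-11)·(5/7) = -55/7.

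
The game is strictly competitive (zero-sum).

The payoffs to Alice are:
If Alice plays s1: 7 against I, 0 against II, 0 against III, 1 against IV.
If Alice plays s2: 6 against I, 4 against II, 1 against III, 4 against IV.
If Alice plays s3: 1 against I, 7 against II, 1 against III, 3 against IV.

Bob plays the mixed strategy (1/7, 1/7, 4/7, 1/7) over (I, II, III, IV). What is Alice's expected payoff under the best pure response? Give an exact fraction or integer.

18/7

s1: (7)·(1/7) + (0)·(1/7) + (0)·(4/7) + (1)·(1/7) = 8/7.
s2: (6)·(1/7) + (4)·(1/7) + (1)·(4/7) + (4)·(1/7) = 18/7.
s3: (1)·(1/7) + (7)·(1/7) + (1)·(4/7) + (3)·(1/7) = 15/7.
The best pure response is s2 with expected payoff 18/7.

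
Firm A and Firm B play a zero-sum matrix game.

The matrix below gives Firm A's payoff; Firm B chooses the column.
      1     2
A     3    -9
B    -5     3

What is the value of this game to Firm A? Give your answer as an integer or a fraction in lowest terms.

-9/5

Row minima are -9 and -5, so Firm A's maximin is -5; column maxima are 3 and 3, so Firm B's minimax is 3. These differ, so the equilibrium is in mixed strategies.
Let Firm A play A with probability p. Firm B is indifferent when 3p − 5(1−p) = −9p + 3(1−p), giving p = 2/5.
Let Firm B play 1 with probability q. Firm A is indifferent when 3q − 9(1−q) = −5q + 3(1−q), giving q = 3/5.
The value is 3·(3/5) + (-9)·(2/5) = -9/5.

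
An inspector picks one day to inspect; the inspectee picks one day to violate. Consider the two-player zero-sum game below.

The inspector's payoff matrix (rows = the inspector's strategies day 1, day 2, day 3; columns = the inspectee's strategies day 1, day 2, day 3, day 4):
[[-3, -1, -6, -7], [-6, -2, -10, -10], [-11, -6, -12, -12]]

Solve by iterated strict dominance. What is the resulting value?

Column day 2 is strictly dominated by day 1 for the inspectee (-3<-1, -6<-2, -11<-6); eliminate day 2.
Row day 3 is strictly dominated by row day 1 (-3>-11, -6>-12, -7>-12); eliminate day 3.
Row day 2 is strictly dominated by row day 1 (-3>-6, -6>-10, -7>-10); eliminate day 2.
Column day 3 is strictly dominated by day 4 for the inspectee (-7<-6); eliminate day 3.
Column day 1 is strictly dominated by day 4 for the inspectee (-7<-3); eliminate day 1.
Only (day 1, day 4) remains, with payoff -7.

-7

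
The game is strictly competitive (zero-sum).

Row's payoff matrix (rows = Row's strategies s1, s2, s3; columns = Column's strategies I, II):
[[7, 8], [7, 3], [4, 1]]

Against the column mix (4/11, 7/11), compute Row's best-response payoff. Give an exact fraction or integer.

84/11

s1: (7)·(4/11) + (8)·(7/11) = 84/11.
s2: (7)·(4/11) + (3)·(7/11) = 49/11.
s3: (4)·(4/11) + (1)·(7/11) = 23/11.
The best pure response is s1 with expected payoff 84/11.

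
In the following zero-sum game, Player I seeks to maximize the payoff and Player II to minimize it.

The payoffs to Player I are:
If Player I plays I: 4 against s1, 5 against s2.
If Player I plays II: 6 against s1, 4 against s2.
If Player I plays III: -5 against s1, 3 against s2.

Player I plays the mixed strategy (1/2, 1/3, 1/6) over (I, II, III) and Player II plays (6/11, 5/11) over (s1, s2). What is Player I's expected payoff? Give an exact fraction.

122/33

Against (6/11, 5/11), each row's expected payoff is I: 49/11; II: 56/11; III: -15/11.
Taking the (1/2, 1/3, 1/6)-weighted average: (1/2)·(49/11) + (1/3)·(56/11) + (1/6)·(-15/11) = 122/33.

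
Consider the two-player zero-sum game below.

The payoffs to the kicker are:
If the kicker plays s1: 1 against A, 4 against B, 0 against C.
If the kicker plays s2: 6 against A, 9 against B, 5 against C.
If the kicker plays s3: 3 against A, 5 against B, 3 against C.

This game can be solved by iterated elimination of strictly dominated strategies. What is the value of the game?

Column B is strictly dominated by A for the goalkeeper (1<4, 6<9, 3<5); eliminate B.
Row s3 is strictly dominated by row s2 (6>3, 5>3); eliminate s3.
Column A is strictly dominated by C for the goalkeeper (0<1, 5<6); eliminate A.
Row s1 is strictly dominated by row s2 (5>0); eliminate s1.
Only (s2, C) remains, with payoff 5.

5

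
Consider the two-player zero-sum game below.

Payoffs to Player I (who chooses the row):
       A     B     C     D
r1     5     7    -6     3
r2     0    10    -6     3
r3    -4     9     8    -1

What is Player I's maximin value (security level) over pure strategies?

-4

The worst-case payoff for each row is r1: -6, r2: -6, r3: -4.
The best of these is -4.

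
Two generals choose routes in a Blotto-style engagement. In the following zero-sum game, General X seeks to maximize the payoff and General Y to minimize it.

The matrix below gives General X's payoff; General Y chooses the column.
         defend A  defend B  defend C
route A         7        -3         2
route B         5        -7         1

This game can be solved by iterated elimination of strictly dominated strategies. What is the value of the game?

-3

Column defend C is strictly dominated by defend B for General Y (-3<2, -7<1); eliminate defend C.
Column defend A is strictly dominated by defend B for General Y (-3<7, -7<5); eliminate defend A.
Row route B is strictly dominated by row route A (-3>-7); eliminate route B.
Only (route A, defend B) remains, with payoff -3.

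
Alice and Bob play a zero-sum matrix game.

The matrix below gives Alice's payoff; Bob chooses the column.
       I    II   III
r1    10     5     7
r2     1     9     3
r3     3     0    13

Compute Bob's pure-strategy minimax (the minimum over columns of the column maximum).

The worst case (largest entry) in each column is I: 10, II: 9, III: 13.
The best (smallest) of these is 9.

9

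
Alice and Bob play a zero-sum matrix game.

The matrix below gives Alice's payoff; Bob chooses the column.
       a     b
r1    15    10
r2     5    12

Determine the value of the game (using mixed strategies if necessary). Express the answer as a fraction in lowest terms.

65/6

Row minima are 10 and 5, so Alice's maximin is 10; column maxima are 15 and 12, so Bob's minimax is 12. These differ, so the equilibrium is in mixed strategies.
Let Alice play r1 with probability p. Bob is indifferent when 15p + 5(1−p) = 10p + 12(1−p), giving p = 7/12.
Let Bob play a with probability q. Alice is indifferent when 15q + 10(1−q) = 5q + 12(1−q), giving q = 1/6.
The value is 15·(1/6) + (10)·(5/6) = 65/6.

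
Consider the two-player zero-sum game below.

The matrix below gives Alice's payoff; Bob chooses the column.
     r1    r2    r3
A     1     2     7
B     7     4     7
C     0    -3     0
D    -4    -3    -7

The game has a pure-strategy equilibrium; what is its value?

Row minima: 1, 4, -3, -7 → Alice's maximin is 4.
Column maxima: 7, 4, 7 → Bob's minimax is 4.
They coincide at (B, r2), so the value is 4.

4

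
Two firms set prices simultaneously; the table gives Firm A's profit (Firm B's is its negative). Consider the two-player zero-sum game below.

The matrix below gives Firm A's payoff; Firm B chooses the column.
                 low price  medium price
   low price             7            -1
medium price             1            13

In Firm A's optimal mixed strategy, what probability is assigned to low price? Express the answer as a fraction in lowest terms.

3/5

Row minima are -1 and 1, so Firm A's maximin is 1; column maxima are 7 and 13, so Firm B's minimax is 7. These differ, so the equilibrium is in mixed strategies.
Let Firm A play low price with probability p. Firm B is indifferent when 7p + (1−p) = −p + 13(1−p), giving p = 3/5.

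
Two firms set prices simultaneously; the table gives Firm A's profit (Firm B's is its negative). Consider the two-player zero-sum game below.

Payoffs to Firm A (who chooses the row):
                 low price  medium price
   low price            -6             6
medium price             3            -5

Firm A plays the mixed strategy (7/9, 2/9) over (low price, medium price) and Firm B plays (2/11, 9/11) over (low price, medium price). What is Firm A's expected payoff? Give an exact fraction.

Against (2/11, 9/11), each row's expected payoff is low price: 42/11; medium price: -39/11.
Taking the (7/9, 2/9)-weighted average: (7/9)·(42/11) + (2/9)·(-39/11) = 24/11.

24/11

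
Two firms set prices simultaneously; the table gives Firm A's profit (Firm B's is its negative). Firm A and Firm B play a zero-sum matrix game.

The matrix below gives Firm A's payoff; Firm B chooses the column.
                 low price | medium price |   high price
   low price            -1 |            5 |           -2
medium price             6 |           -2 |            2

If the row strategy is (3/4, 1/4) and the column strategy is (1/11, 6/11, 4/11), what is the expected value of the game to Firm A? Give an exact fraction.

Against (1/11, 6/11, 4/11), each row's expected payoff is low price: 21/11; medium price: 2/11.
Taking the (3/4, 1/4)-weighted average: (3/4)·(21/11) + (1/4)·(2/11) = 65/44.

65/44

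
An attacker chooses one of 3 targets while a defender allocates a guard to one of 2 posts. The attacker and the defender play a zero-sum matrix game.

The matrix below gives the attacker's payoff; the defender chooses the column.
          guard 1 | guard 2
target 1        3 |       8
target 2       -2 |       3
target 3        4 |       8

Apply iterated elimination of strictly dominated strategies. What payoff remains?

4

Column guard 2 is strictly dominated by guard 1 for the defender (3<8, -2<3, 4<8); eliminate guard 2.
Row target 2 is strictly dominated by row target 1 (3>-2); eliminate target 2.
Row target 1 is strictly dominated by row target 3 (4>3); eliminate target 1.
Only (target 3, guard 1) remains, with payoff 4.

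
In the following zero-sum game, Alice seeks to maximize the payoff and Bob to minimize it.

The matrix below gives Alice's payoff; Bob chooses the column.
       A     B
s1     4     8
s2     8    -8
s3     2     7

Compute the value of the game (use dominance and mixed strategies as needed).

24/5

Row s3 is strictly dominated by row s1, so Alice never plays it.
The remaining 2×2 game on (s1, s2) × (A, B) has no saddle point. Let Alice play s1 with probability p; indifference gives 4p + 8(1−p) = 8p − 8(1−p), so p = 4/5.
Similarly Bob's optimal q on A is 4/5, and the value is 4·(4/5) + (8)·(1/5) = 24/5.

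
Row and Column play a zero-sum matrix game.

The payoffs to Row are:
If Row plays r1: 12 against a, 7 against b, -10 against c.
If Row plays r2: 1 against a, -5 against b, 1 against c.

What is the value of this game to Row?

-43/23

Column a is strictly dominated by b for Column (it gives Row more in every row).
The remaining 2×2 game on (r1, r2) × (b, c) has no saddle point. Let Row play r1 with probability p; indifference gives 7p − 5(1−p) = −10p + (1−p), so p = 6/23.
Similarly Column's optimal q on b is 11/23, and the value is 7·(11/23) + (-10)·(12/23) = -43/23.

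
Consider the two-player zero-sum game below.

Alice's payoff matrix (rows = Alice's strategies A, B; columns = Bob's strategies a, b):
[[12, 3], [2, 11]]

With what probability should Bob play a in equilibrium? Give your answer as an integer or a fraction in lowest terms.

Row minima are 3 and 2, so Alice's maximin is 3; column maxima are 12 and 11, so Bob's minimax is 11. These differ, so the equilibrium is in mixed strategies.
Let Bob play a with probability q. Alice is indifferent when 12q + 3(1−q) = 2q + 11(1−q), giving q = 4/9.

4/9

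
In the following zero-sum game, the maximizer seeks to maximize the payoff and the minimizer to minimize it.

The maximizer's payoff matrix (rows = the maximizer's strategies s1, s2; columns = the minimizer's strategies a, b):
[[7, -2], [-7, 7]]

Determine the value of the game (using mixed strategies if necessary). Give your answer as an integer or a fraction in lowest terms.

35/23

Row minima are -2 and -7, so the maximizer's maximin is -2; column maxima are 7 and 7, so the minimizer's minimax is 7. These differ, so the equilibrium is in mixed strategies.
Let the maximizer play s1 with probability p. The minimizer is indifferent when 7p − 7(1−p) = −2p + 7(1−p), giving p = 14/23.
Let the minimizer play a with probability q. The maximizer is indifferent when 7q − 2(1−q) = −7q + 7(1−q), giving q = 9/23.
The value is 7·(9/23) + (-2)·(14/23) = 35/23.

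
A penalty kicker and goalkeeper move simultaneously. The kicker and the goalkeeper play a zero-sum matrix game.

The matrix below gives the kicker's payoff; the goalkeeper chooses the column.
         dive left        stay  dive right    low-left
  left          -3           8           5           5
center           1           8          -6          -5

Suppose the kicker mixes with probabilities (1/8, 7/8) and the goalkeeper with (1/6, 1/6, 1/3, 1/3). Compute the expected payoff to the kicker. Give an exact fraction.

-11/8

Against (1/6, 1/6, 1/3, 1/3), each row's expected payoff is left: 25/6; center: -13/6.
Taking the (1/8, 7/8)-weighted average: (1/8)·(25/6) + (7/8)·(-13/6) = -11/8.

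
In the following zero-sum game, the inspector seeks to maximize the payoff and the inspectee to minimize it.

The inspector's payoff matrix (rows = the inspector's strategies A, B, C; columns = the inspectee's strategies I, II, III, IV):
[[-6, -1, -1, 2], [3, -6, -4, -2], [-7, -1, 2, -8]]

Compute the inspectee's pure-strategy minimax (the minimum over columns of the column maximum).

-1

The worst case (largest entry) in each column is I: 3, II: -1, III: 2, IV: 2.
The best (smallest) of these is -1.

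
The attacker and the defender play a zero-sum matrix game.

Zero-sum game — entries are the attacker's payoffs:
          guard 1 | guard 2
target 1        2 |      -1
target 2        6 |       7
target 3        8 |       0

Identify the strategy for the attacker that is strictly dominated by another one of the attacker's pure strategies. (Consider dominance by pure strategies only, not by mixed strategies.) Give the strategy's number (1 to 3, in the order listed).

Compare target 1 with target 2: 6 > 2, 7 > -1.
So target 2 strictly dominates target 1 for the attacker; target 1 is strictly dominated.

1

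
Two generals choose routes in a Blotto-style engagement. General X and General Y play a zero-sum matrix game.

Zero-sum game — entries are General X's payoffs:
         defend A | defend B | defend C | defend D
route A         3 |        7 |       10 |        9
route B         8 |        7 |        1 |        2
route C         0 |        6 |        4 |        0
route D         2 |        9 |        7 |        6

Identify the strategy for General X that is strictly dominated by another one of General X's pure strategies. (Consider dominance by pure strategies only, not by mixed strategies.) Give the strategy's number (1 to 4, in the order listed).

3

Compare route C with route A: 3 > 0, 7 > 6, 10 > 4, 9 > 0.
So route A strictly dominates route C for General X; route C is strictly dominated.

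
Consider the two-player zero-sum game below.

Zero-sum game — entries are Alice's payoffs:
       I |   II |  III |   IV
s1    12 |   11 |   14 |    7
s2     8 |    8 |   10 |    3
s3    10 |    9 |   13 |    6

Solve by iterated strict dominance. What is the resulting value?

7

Row s2 is strictly dominated by row s1 (12>8, 11>8, 14>10, 7>3); eliminate s2.
Column II is strictly dominated by IV for Bob (7<11, 6<9); eliminate II.
Column I is strictly dominated by IV for Bob (7<12, 6<10); eliminate I.
Column III is strictly dominated by IV for Bob (7<14, 6<13); eliminate III.
Row s3 is strictly dominated by row s1 (7>6); eliminate s3.
Only (s1, IV) remains, with payoff 7.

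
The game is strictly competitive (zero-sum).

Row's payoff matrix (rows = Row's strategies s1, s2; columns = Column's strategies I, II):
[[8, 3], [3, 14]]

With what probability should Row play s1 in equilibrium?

Row minima are 3 and 3, so Row's maximin is 3; column maxima are 8 and 14, so Column's minimax is 8. These differ, so the equilibrium is in mixed strategies.
Let Row play s1 with probability p. Column is indifferent when 8p + 3(1−p) = 3p + 14(1−p), giving p = 11/16.

11/16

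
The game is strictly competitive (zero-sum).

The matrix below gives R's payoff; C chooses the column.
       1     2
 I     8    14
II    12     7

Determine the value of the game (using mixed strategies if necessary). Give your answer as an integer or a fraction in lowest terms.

112/11

Row minima are 8 and 7, so R's maximin is 8; column maxima are 12 and 14, so C's minimax is 12. These differ, so the equilibrium is in mixed strategies.
Let R play I with probability p. C is indifferent when 8p + 12(1−p) = 14p + 7(1−p), giving p = 5/11.
Let C play 1 with probability q. R is indifferent when 8q + 14(1−q) = 12q + 7(1−q), giving q = 7/11.
The value is 8·(7/11) + (14)·(4/11) = 112/11.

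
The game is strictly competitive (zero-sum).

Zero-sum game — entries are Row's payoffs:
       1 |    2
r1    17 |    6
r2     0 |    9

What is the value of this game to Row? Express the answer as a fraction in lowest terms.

Row minima are 6 and 0, so Row's maximin is 6; column maxima are 17 and 9, so Column's minimax is 9. These differ, so the equilibrium is in mixed strategies.
Let Row play r1 with probability p. Column is indifferent when 17p = 6p + 9(1−p), giving p = 9/20.
Let Column play 1 with probability q. Row is indifferent when 17q + 6(1−q) = 9(1−q), giving q = 3/20.
The value is 17·(3/20) + (6)·(17/20) = 153/20.

153/20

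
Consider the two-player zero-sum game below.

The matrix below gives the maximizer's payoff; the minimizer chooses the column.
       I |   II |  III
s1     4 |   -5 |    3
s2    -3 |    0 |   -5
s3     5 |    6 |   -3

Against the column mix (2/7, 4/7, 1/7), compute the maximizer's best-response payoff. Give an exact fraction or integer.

s1: (4)·(2/7) + (-5)·(4/7) + (3)·(1/7) = -9/7.
s2: (-3)·(2/7) + (0)·(4/7) + (-5)·(1/7) = -11/7.
s3: (5)·(2/7) + (6)·(4/7) + (-3)·(1/7) = 31/7.
The best pure response is s3 with expected payoff 31/7.

31/7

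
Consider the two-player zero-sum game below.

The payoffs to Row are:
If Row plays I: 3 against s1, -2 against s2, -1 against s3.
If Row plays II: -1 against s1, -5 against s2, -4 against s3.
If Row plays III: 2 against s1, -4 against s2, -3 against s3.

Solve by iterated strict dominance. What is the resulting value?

Column s1 is strictly dominated by s2 for Column (-2<3, -5<-1, -4<2); eliminate s1.
Column s3 is strictly dominated by s2 for Column (-2<-1, -5<-4, -4<-3); eliminate s3.
Row II is strictly dominated by row I (-2>-5); eliminate II.
Row III is strictly dominated by row I (-2>-4); eliminate III.
Only (I, s2) remains, with payoff -2.

-2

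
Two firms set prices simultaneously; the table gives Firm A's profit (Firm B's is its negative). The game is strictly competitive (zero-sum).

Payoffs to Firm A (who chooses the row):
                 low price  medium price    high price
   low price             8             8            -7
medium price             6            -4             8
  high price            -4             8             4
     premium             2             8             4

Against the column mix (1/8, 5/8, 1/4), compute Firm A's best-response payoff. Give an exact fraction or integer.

low price: (8)·(1/8) + (8)·(5/8) + (-7)·(1/4) = 17/4.
medium price: (6)·(1/8) + (-4)·(5/8) + (8)·(1/4) = 1/4.
high price: (-4)·(1/8) + (8)·(5/8) + (4)·(1/4) = 11/2.
premium: (2)·(1/8) + (8)·(5/8) + (4)·(1/4) = 25/4.
The best pure response is premium with expected payoff 25/4.

25/4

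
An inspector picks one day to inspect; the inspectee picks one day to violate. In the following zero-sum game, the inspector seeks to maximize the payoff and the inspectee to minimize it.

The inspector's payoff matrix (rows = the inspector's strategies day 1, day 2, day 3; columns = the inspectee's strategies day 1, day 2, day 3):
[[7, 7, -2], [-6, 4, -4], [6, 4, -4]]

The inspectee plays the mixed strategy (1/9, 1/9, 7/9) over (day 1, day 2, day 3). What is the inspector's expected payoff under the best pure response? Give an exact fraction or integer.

day 1: (7)·(1/9) + (7)·(1/9) + (-2)·(7/9) = 0.
day 2: (-6)·(1/9) + (4)·(1/9) + (-4)·(7/9) = -10/3.
day 3: (6)·(1/9) + (4)·(1/9) + (-4)·(7/9) = -2.
The best pure response is day 1 with expected payoff 0.

0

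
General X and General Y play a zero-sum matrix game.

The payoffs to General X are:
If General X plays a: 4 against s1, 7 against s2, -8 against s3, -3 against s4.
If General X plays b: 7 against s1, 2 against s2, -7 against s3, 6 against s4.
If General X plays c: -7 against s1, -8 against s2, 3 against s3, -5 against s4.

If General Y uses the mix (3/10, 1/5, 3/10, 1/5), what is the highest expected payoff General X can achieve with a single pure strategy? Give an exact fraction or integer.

a: (4)·(3/10) + (7)·(1/5) + (-8)·(3/10) + (-3)·(1/5) = -2/5.
b: (7)·(3/10) + (2)·(1/5) + (-7)·(3/10) + (6)·(1/5) = 8/5.
c: (-7)·(3/10) + (-8)·(1/5) + (3)·(3/10) + (-5)·(1/5) = -19/5.
The best pure response is b with expected payoff 8/5.

8/5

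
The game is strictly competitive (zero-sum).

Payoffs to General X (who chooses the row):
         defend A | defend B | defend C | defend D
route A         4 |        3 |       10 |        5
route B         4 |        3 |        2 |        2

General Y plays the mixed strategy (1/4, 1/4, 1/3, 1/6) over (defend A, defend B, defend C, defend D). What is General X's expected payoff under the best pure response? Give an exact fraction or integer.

71/12

route A: (4)·(1/4) + (3)·(1/4) + (10)·(1/3) + (5)·(1/6) = 71/12.
route B: (4)·(1/4) + (3)·(1/4) + (2)·(1/3) + (2)·(1/6) = 11/4.
The best pure response is route A with expected payoff 71/12.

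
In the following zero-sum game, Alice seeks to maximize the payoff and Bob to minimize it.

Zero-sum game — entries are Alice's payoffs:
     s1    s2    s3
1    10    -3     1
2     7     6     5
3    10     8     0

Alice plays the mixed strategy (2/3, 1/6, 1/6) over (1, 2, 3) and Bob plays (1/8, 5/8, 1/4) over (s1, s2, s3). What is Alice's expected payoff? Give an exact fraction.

85/48

Against (1/8, 5/8, 1/4), each row's expected payoff is 1: -3/8; 2: 47/8; 3: 25/4.
Taking the (2/3, 1/6, 1/6)-weighted average: (2/3)·(-3/8) + (1/6)·(47/8) + (1/6)·(25/4) = 85/48.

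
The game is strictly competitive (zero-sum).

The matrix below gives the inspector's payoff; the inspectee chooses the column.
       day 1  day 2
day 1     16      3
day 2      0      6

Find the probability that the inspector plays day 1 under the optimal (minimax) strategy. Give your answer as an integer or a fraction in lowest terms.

Row minima are 3 and 0, so the inspector's maximin is 3; column maxima are 16 and 6, so the inspectee's minimax is 6. These differ, so the equilibrium is in mixed strategies.
Let the inspector play day 1 with probability p. The inspectee is indifferent when 16p = 3p + 6(1−p), giving p = 6/19.

6/19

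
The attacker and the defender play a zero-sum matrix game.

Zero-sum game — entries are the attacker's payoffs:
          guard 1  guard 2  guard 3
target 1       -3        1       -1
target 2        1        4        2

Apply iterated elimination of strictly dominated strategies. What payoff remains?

Column guard 2 is strictly dominated by guard 1 for the defender (-3<1, 1<4); eliminate guard 2.
Column guard 3 is strictly dominated by guard 1 for the defender (-3<-1, 1<2); eliminate guard 3.
Row target 1 is strictly dominated by row target 2 (1>-3); eliminate target 1.
Only (target 2, guard 1) remains, with payoff 1.

1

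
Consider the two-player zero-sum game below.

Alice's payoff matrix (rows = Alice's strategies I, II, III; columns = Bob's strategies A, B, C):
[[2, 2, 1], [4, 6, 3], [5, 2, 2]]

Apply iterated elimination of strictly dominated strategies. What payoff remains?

3

Column A is strictly dominated by C for Bob (1<2, 3<4, 2<5); eliminate A.
Row I is strictly dominated by row II (6>2, 3>1); eliminate I.
Row III is strictly dominated by row II (6>2, 3>2); eliminate III.
Column B is strictly dominated by C for Bob (3<6); eliminate B.
Only (II, C) remains, with payoff 3.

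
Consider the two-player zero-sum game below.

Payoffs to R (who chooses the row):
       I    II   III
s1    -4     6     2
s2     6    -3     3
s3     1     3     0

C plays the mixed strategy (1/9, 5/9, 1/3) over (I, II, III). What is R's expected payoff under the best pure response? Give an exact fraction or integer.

32/9

s1: (-4)·(1/9) + (6)·(5/9) + (2)·(1/3) = 32/9.
s2: (6)·(1/9) + (-3)·(5/9) + (3)·(1/3) = 0.
s3: (1)·(1/9) + (3)·(5/9) + (0)·(1/3) = 16/9.
The best pure response is s1 with expected payoff 32/9.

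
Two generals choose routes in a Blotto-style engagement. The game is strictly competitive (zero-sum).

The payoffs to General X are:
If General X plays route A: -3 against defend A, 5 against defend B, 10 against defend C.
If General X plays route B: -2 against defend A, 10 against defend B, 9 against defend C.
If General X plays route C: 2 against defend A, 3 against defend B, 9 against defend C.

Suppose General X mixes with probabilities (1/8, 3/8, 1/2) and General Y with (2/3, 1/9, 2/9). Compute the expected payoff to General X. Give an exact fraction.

187/72

Against (2/3, 1/9, 2/9), each row's expected payoff is route A: 7/9; route B: 16/9; route C: 11/3.
Taking the (1/8, 3/8, 1/2)-weighted average: (1/8)·(7/9) + (3/8)·(16/9) + (1/2)·(11/3) = 187/72.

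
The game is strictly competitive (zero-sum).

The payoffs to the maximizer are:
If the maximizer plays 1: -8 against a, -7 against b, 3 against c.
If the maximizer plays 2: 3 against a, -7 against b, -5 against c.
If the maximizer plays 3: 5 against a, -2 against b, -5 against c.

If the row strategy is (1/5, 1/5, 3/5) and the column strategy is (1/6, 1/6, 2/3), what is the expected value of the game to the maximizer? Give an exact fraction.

Against (1/6, 1/6, 2/3), each row's expected payoff is 1: -1/2; 2: -4; 3: -17/6.
Taking the (1/5, 1/5, 3/5)-weighted average: (1/5)·(-1/2) + (1/5)·(-4) + (3/5)·(-17/6) = -13/5.

-13/5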